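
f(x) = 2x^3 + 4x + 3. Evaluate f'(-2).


Differentiate f(x) = 2x^3 + 4x + 3 term by term:
f'(x) = 6x^2 + 4
Substitute x = -2:
f'(-2) = 6 * (-2)^2 + 0 * (-2) + 4
= 24 + 0 + 4
= 28

28


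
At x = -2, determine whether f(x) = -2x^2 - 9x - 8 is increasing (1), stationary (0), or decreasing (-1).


Compute f'(x) to determine behavior:
f'(x) = -4x - 9
f'(-2) = -4 * (-2) - 9
= 8 - 9
= -1
Since f'(-2) < 0, the function is decreasing (-1)

-1


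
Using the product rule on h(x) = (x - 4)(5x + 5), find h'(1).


Let u(x) = x - 4 and v(x) = 5x + 5
u'(x) = 1
v'(x) = 5
Product rule: h'(x) = u'(x)*v(x) + u(x)*v'(x)
= 1 * (5x + 5) + (x - 4) * 5
At x = 1:
u(1) = 1 * 1 - 4 = -3
v(1) = 5 * 1 + 5 = 10
h'(1) = 1 * 10 + (-3) * 5
= 10 - 15
= -5

-5


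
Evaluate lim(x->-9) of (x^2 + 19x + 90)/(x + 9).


Direct substitution gives 0/0, so we factor the numerator.
Factor: (x^2 + 19x + 90) = (x + 9)(x + 10)
Cancel the common factor (x + 9):
(x^2 + 19x + 90)/(x + 9) = (x + 10)
Now substitute x = -9:
= (-9) - (-10) = 1

1


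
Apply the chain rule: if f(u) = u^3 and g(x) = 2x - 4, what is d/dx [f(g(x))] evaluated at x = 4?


Using the chain rule: (f(g(x)))' = f'(g(x)) * g'(x)
First, find g(4):
g(4) = 2 * 4 - 4 = 4
Next, f'(u) = 3u^2
And g'(x) = 2
So f'(g(4)) * g'(4)
= 3 * 4^2 * 2
= 3 * 16 * 2
= 96

96


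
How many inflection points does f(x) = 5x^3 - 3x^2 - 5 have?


Inflection points occur where f''(x) = 0 and concavity changes.
f(x) = 5x^3 - 3x^2 - 5
f'(x) = 15x^2 - 6x
f''(x) = 30x - 6
Set f''(x) = 0:
30x - 6 = 0
x = 6 / 30 = 1/5
Since f''(x) is linear (degree 1), it changes sign at this point.
Therefore there is exactly 1 inflection point.

1


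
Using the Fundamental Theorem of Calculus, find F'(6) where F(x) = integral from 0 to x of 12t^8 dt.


By the Fundamental Theorem of Calculus (Part 1):
If F(x) = integral from 0 to x of f(t) dt, then F'(x) = f(x)
Here f(t) = 12t^8
So F'(x) = 12x^8
Evaluate at x = 6:
F'(6) = 12 * 6^8
= 12 * 1679616
= 20155392

20155392


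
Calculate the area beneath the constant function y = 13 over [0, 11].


The area under a constant function y = 13 is a rectangle.
Width = 11 - 0 = 11
Height = 13
Area = width * height
= 11 * 13
= 143

143


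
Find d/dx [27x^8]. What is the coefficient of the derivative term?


We apply the power rule: d/dx [ax^n] = a*n * x^(n-1)
d/dx [27x^8]
= 27 * 8 * x^(8-1)
= 216x^7
The coefficient is 216

216


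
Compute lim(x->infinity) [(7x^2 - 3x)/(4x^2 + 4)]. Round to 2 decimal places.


For limits at infinity with equal-degree polynomials,
we compare leading coefficients.
Numerator leading term: 7x^2
Denominator leading term: 4x^2
Divide both by x^2:
lim = (7 - 3/x) / (4 + 4/x^2)
As x -> infinity, the 1/x and 1/x^2 terms vanish:
= 7/4 = 1.75

1.75


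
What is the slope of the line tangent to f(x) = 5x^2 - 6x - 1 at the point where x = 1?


The slope of the tangent line equals f'(x) at the point.
f(x) = 5x^2 - 6x - 1
f'(x) = 10x - 6
At x = 1:
f'(1) = 10 * 1 - 6
= 10 - 6
= 4

4


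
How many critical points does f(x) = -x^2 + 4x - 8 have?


Find where f'(x) = 0:
f'(x) = -2x + 4
Set f'(x) = 0:
-2x + 4 = 0
x = -4 / (-2) = 2
This is a linear equation in x, so there is exactly one solution.
Number of critical points: 1

1


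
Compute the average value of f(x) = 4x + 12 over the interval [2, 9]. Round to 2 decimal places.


Average value = 1/(b-a) * integral from a to b of f(x) dx
First compute the integral of 4x + 12:
F(x) = 2x^2 + 12x
F(9) = 2 * 81 + 12 * 9 = 270
F(2) = 2 * 4 + 12 * 2 = 32
Integral = 270 - 32 = 238
Average = 238 / (9 - 2) = 238 / 7
= 34 = 34.00

34.00


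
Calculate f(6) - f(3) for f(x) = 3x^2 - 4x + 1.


Net change = f(b) - f(a)
f(x) = 3x^2 - 4x + 1
Compute f(6):
f(6) = 3 * 6^2 - 4 * 6 + 1
= 108 - 24 + 1
= 85
Compute f(3):
f(3) = 3 * 3^2 - 4 * 3 + 1
= 27 - 12 + 1
= 16
Net change = 85 - 16 = 69

69


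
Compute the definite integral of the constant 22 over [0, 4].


The integral of a constant k over [a, b] equals k * (b - a).
integral from 0 to 4 of 22 dx
= 22 * (4 - 0)
= 22 * 4
= 88

88


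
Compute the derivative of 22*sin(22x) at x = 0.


Apply the chain rule to differentiate 22*sin(22x):
d/dx [22*sin(22x)]
= 22 * cos(22x) * d/dx(22x)
= 22 * 22 * cos(22x)
= 484 * cos(22x)
Evaluate at x = 0:
= 484 * cos(0)
= 484 * 1
= 484

484


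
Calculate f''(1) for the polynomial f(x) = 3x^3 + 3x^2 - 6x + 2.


First derivative:
f'(x) = 9x^2 + 6x - 6
Second derivative:
f''(x) = 18x + 6
Substitute x = 1:
f''(1) = 18 * 1 + 6
= 18 + 6
= 24

24


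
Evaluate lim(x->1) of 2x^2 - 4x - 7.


Since polynomials are continuous, we use direct substitution.
lim(x->1) of 2x^2 - 4x - 7
= 2 * 1^2 - 4 * 1 - 7
= 2 - 4 - 7
= -9

-9


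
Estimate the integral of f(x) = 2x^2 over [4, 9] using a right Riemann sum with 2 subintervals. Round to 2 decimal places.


Right Riemann sum uses right endpoints of each subinterval.
Interval: [4, 9], n = 2
dx = (9 - 4) / 2 = 5/2
Right endpoints: [13/2, 9]
f values: [169/2, 162]
Sum = dx * (sum of f values)
= 5/2 * 493/2
= 2465/4 = 616.25

616.25


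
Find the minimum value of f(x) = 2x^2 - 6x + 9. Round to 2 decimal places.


For a quadratic f(x) = ax^2 + bx + c with a > 0, the minimum is at the vertex.
Vertex x-coordinate: x = -b/(2a)
x = -(-6) / (2 * 2)
x = 6/4 = 3/2
Substitute back to find the minimum value:
f(3/2) = 2 * (3/2)^2 - 6 * (3/2) + 9
= 9/2 - 9 + 9
= 9/2 = 4.50

4.50


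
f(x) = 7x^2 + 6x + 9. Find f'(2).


Differentiate term by term using power and sum rules:
f(x) = 7x^2 + 6x + 9
f'(x) = 14x + 6
Substitute x = 2:
f'(2) = 14 * 2 + 6
= 28 + 6
= 34

34


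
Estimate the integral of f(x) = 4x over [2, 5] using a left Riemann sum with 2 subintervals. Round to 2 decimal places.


Left Riemann sum uses left endpoints of each subinterval.
Interval: [2, 5], n = 2
dx = (5 - 2) / 2 = 3/2
Left endpoints: [2, 7/2]
f values: [8, 14]
Sum = dx * (sum of f values)
= 3/2 * 22
= 33 = 33.00

33.00


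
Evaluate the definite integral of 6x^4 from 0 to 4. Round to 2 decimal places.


Find the antiderivative of 6x^4:
F(x) = 6/5 * x^5
Apply the Fundamental Theorem of Calculus:
F(4) - F(0)
= 6/5 * 4^5 - 6/5 * 0^5
= 6/5 * (1024 - 0)
= 6/5 * 1024
= 6144/5 = 1228.80

1228.80


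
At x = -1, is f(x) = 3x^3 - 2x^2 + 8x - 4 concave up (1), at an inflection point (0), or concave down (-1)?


Concavity is determined by the sign of f''(x).
f(x) = 3x^3 - 2x^2 + 8x - 4
f'(x) = 9x^2 - 4x + 8
f''(x) = 18x - 4
f''(-1) = 18 * (-1) - 4
= -18 - 4
= -22
Since f''(-1) < 0, the function is concave down (-1)

-1


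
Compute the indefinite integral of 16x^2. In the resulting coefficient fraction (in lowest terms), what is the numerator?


Apply the power rule for integration:
integral of ax^n dx = a/(n+1) * x^(n+1) + C
integral of 16x^2 dx
= 16/3 * x^3 + C
The coefficient in lowest terms is 16/3, and its numerator is 16

16


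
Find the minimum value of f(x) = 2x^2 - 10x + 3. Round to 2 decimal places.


For a quadratic f(x) = ax^2 + bx + c with a > 0, the minimum is at the vertex.
Vertex x-coordinate: x = -b/(2a)
x = -(-10) / (2 * 2)
x = 10/4 = 5/2
Substitute back to find the minimum value:
f(5/2) = 2 * (5/2)^2 - 10 * (5/2) + 3
= 25/2 - 25 + 3
= -19/2 = -9.50

-9.50


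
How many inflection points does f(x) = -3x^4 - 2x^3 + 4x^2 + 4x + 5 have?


Inflection points occur where f''(x) = 0 and concavity changes.
f(x) = -3x^4 - 2x^3 + 4x^2 + 4x + 5
f'(x) = -12x^3 - 6x^2 + 8x + 4
f''(x) = -36x^2 - 12x + 8
This is a quadratic in x. Use the discriminant to count real roots.
Discriminant = (-12)^2 - 4 * (-36) * 8
= 144 - (-1152)
= 1296
Since discriminant > 0, f''(x) = 0 has 2 distinct real solutions.
A quadratic with two distinct real roots changes sign at each root, so concavity changes at both.
Number of inflection points: 2

2


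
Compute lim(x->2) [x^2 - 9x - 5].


Since polynomials are continuous, we use direct substitution.
lim(x->2) of x^2 - 9x - 5
= 1 * 2^2 - 9 * 2 - 5
= 4 - 18 - 5
= -19

-19


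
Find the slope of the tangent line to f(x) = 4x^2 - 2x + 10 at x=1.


The slope of the tangent line equals f'(x) at the point.
f(x) = 4x^2 - 2x + 10
f'(x) = 8x - 2
At x = 1:
f'(1) = 8 * 1 - 2
= 8 - 2
= 6

6


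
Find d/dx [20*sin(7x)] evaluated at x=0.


Apply the chain rule to differentiate 20*sin(7x):
d/dx [20*sin(7x)]
= 20 * cos(7x) * d/dx(7x)
= 20 * 7 * cos(7x)
= 140 * cos(7x)
Evaluate at x = 0:
= 140 * cos(0)
= 140 * 1
= 140

140


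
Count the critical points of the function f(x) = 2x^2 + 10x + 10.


Find where f'(x) = 0:
f'(x) = 4x + 10
Set f'(x) = 0:
4x + 10 = 0
x = -10 / 4 = -5/2
This is a linear equation in x, so there is exactly one solution.
Number of critical points: 1

1


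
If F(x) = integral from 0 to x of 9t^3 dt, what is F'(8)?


By the Fundamental Theorem of Calculus (Part 1):
If F(x) = integral from 0 to x of f(t) dt, then F'(x) = f(x)
Here f(t) = 9t^3
So F'(x) = 9x^3
Evaluate at x = 8:
F'(8) = 9 * 8^3
= 9 * 512
= 4608

4608


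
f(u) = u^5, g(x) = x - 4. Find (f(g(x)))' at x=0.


Using the chain rule: (f(g(x)))' = f'(g(x)) * g'(x)
First, find g(0):
g(0) = 1 * 0 - 4 = -4
Next, f'(u) = 5u^4
And g'(x) = 1
So f'(g(0)) * g'(0)
= 5 * (-4)^4 * 1
= 5 * 256 * 1
= 1280

1280


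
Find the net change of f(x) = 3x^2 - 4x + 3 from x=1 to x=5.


Net change = f(b) - f(a)
f(x) = 3x^2 - 4x + 3
Compute f(5):
f(5) = 3 * 5^2 - 4 * 5 + 3
= 75 - 20 + 3
= 58
Compute f(1):
f(1) = 3 * 1^2 - 4 * 1 + 3
= 3 - 4 + 3
= 2
Net change = 58 - 2 = 56

56


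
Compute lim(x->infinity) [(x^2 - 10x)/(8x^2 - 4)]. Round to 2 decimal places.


For limits at infinity with equal-degree polynomials,
we compare leading coefficients.
Numerator leading term: x^2
Denominator leading term: 8x^2
Divide both by x^2:
lim = (1 - 10/x) / (8 - 4/x^2)
As x -> infinity, the 1/x and 1/x^2 terms vanish:
= 1/8 ≈ 0.13

0.13


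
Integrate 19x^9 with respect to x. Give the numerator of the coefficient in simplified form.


Apply the power rule for integration:
integral of ax^n dx = a/(n+1) * x^(n+1) + C
integral of 19x^9 dx
= 19/10 * x^10 + C
The coefficient in lowest terms is 19/10, and its numerator is 19

19


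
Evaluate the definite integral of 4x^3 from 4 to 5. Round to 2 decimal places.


Find the antiderivative of 4x^3:
F(x) = 4/4 * x^4
Apply the Fundamental Theorem of Calculus:
F(5) - F(4)
= 4/4 * 5^4 - 4/4 * 4^4
= 4/4 * (625 - 256)
= 4/4 * 369
= 369 = 369.00

369.00


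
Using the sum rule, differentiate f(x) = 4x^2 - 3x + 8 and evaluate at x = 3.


Differentiate term by term using power and sum rules:
f(x) = 4x^2 - 3x + 8
f'(x) = 8x - 3
Substitute x = 3:
f'(3) = 8 * 3 - 3
= 24 - 3
= 21

21


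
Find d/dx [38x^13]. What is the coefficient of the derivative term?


We apply the power rule: d/dx [ax^n] = a*n * x^(n-1)
d/dx [38x^13]
= 38 * 13 * x^(13-1)
= 494x^12
The coefficient is 494

494


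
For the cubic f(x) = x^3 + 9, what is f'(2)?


Differentiate f(x) = x^3 + 9 term by term:
f'(x) = 3x^2
Substitute x = 2:
f'(2) = 3 * 2^2 + 0 * 2 + 0
= 12 + 0 + 0
= 12

12


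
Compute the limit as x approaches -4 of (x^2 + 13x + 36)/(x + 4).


Direct substitution gives 0/0, so we factor the numerator.
Factor: (x^2 + 13x + 36) = (x + 4)(x + 9)
Cancel the common factor (x + 4):
(x^2 + 13x + 36)/(x + 4) = (x + 9)
Now substitute x = -4:
= (-4) - (-9) = 5

5


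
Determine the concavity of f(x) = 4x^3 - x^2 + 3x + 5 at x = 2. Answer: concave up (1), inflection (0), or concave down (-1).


Concavity is determined by the sign of f''(x).
f(x) = 4x^3 - x^2 + 3x + 5
f'(x) = 12x^2 - 2x + 3
f''(x) = 24x - 2
f''(2) = 24 * 2 - 2
= 48 - 2
= 46
Since f''(2) > 0, the function is concave up (1)

1


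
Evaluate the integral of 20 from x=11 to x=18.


The integral of a constant k over [a, b] equals k * (b - a).
integral from 11 to 18 of 20 dx
= 20 * (18 - 11)
= 20 * 7
= 140

140


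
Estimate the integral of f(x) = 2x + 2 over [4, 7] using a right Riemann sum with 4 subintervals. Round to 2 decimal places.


Right Riemann sum uses right endpoints of each subinterval.
Interval: [4, 7], n = 4
dx = (7 - 4) / 4 = 3/4
Right endpoints: [19/4, 11/2, 25/4, 7]
f values: [23/2, 13, 29/2, 16]
Sum = dx * (sum of f values)
= 3/4 * 55
= 165/4 = 41.25

41.25


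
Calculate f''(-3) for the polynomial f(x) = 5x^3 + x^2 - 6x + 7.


First derivative:
f'(x) = 15x^2 + 2x - 6
Second derivative:
f''(x) = 30x + 2
Substitute x = -3:
f''(-3) = 30 * (-3) + 2
= -90 + 2
= -88

-88


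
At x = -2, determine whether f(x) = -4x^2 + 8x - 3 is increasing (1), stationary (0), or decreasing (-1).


Compute f'(x) to determine behavior:
f'(x) = -8x + 8
f'(-2) = -8 * (-2) + 8
= 16 + 8
= 24
Since f'(-2) > 0, the function is increasing (1)

1


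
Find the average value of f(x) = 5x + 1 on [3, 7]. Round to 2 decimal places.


Average value = 1/(b-a) * integral from a to b of f(x) dx
First compute the integral of 5x + 1:
F(x) = (5/2)x^2 + x
F(7) = 5/2 * 49 + 1 * 7 = 259/2
F(3) = 5/2 * 9 + 1 * 3 = 51/2
Integral = 259/2 - 51/2 = 104
Average = 104 / (7 - 3) = 104 / 4
= 26 = 26.00

26.00


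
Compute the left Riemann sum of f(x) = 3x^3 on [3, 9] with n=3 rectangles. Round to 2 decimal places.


Left Riemann sum uses left endpoints of each subinterval.
Interval: [3, 9], n = 3
dx = (9 - 3) / 3 = 2
Left endpoints: [3, 5, 7]
f values: [81, 375, 1029]
Sum = dx * (sum of f values)
= 2 * 1485
= 2970 = 2970.00

2970.00


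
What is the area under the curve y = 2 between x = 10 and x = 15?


The area under a constant function y = 2 is a rectangle.
Width = 15 - 10 = 5
Height = 2
Area = width * height
= 5 * 2
= 10

10


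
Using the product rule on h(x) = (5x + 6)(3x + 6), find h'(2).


Let u(x) = 5x + 6 and v(x) = 3x + 6
u'(x) = 5
v'(x) = 3
Product rule: h'(x) = u'(x)*v(x) + u(x)*v'(x)
= 5 * (3x + 6) + (5x + 6) * 3
At x = 2:
u(2) = 5 * 2 + 6 = 16
v(2) = 3 * 2 + 6 = 12
h'(2) = 5 * 12 + 16 * 3
= 60 + 48
= 108

108


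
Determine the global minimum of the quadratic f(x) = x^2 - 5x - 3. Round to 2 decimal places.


For a quadratic f(x) = ax^2 + bx + c with a > 0, the minimum is at the vertex.
Vertex x-coordinate: x = -b/(2a)
x = -(-5) / (2 * 1)
x = 5/2
Substitute back to find the minimum value:
f(5/2) = 1 * (5/2)^2 - 5 * (5/2) - 3
= 25/4 - 25/2 - 3
= -37/4 = -9.25

-9.25


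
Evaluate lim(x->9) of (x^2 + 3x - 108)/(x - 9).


Direct substitution gives 0/0, so we factor the numerator.
Factor: (x^2 + 3x - 108) = (x - 9)(x + 12)
Cancel the common factor (x - 9):
(x^2 + 3x - 108)/(x - 9) = (x + 12)
Now substitute x = 9:
= (9) - (-12) = 21

21


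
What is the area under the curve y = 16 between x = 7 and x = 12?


The area under a constant function y = 16 is a rectangle.
Width = 12 - 7 = 5
Height = 16
Area = width * height
= 5 * 16
= 80

80


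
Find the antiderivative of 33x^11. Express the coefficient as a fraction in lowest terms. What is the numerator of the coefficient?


Apply the power rule for integration:
integral of ax^n dx = a/(n+1) * x^(n+1) + C
integral of 33x^11 dx
= 33/12 * x^12 + C
= 11/4 * x^12 + C
The coefficient in lowest terms is 11/4, and its numerator is 11

11


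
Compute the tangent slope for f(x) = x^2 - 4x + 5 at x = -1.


The slope of the tangent line equals f'(x) at the point.
f(x) = x^2 - 4x + 5
f'(x) = 2x - 4
At x = -1:
f'(-1) = 2 * (-1) - 4
= -2 - 4
= -6

-6


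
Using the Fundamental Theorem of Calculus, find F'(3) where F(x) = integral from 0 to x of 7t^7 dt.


By the Fundamental Theorem of Calculus (Part 1):
If F(x) = integral from 0 to x of f(t) dt, then F'(x) = f(x)
Here f(t) = 7t^7
So F'(x) = 7x^7
Evaluate at x = 3:
F'(3) = 7 * 3^7
= 7 * 2187
= 15309

15309


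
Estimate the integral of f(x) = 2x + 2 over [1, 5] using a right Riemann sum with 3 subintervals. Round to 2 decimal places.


Right Riemann sum uses right endpoints of each subinterval.
Interval: [1, 5], n = 3
dx = (5 - 1) / 3 = 4/3
Right endpoints: [7/3, 11/3, 5]
f values: [20/3, 28/3, 12]
Sum = dx * (sum of f values)
= 4/3 * 28
= 112/3 ≈ 37.33

37.33


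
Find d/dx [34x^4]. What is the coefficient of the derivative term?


We apply the power rule: d/dx [ax^n] = a*n * x^(n-1)
d/dx [34x^4]
= 34 * 4 * x^(4-1)
= 136x^3
The coefficient is 136

136


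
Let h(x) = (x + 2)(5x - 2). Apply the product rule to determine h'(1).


Let u(x) = x + 2 and v(x) = 5x - 2
u'(x) = 1
v'(x) = 5
Product rule: h'(x) = u'(x)*v(x) + u(x)*v'(x)
= 1 * (5x - 2) + (x + 2) * 5
At x = 1:
u(1) = 1 * 1 + 2 = 3
v(1) = 5 * 1 - 2 = 3
h'(1) = 1 * 3 + 3 * 5
= 3 + 15
= 18

18


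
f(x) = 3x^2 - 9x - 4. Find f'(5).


Differentiate term by term using power and sum rules:
f(x) = 3x^2 - 9x - 4
f'(x) = 6x - 9
Substitute x = 5:
f'(5) = 6 * 5 - 9
= 30 - 9
= 21

21


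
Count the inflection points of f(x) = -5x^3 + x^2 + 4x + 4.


Inflection points occur where f''(x) = 0 and concavity changes.
f(x) = -5x^3 + x^2 + 4x + 4
f'(x) = -15x^2 + 2x + 4
f''(x) = -30x + 2
Set f''(x) = 0:
-30x + 2 = 0
x = -2 / (-30) = 1/15
Since f''(x) is linear (degree 1), it changes sign at this point.
Therefore there is exactly 1 inflection point.

1


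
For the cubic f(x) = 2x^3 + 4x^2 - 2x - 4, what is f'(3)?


Differentiate f(x) = 2x^3 + 4x^2 - 2x - 4 term by term:
f'(x) = 6x^2 + 8x - 2
Substitute x = 3:
f'(3) = 6 * 3^2 + 8 * 3 - 2
= 54 + 24 - 2
= 76

76


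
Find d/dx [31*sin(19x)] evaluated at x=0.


Apply the chain rule to differentiate 31*sin(19x):
d/dx [31*sin(19x)]
= 31 * cos(19x) * d/dx(19x)
= 31 * 19 * cos(19x)
= 589 * cos(19x)
Evaluate at x = 0:
= 589 * cos(0)
= 589 * 1
= 589

589


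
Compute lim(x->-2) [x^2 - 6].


Since polynomials are continuous, we use direct substitution.
lim(x->-2) of x^2 - 6
= 1 * (-2)^2 + 0 * (-2) - 6
= 4 + 0 - 6
= -2

-2


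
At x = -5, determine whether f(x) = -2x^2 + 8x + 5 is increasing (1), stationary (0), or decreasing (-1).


Compute f'(x) to determine behavior:
f'(x) = -4x + 8
f'(-5) = -4 * (-5) + 8
= 20 + 8
= 28
Since f'(-5) > 0, the function is increasing (1)

1


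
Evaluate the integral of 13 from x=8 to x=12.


The integral of a constant k over [a, b] equals k * (b - a).
integral from 8 to 12 of 13 dx
= 13 * (12 - 8)
= 13 * 4
= 52

52


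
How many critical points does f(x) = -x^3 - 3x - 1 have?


Find where f'(x) = 0:
f(x) = -x^3 - 3x - 1
f'(x) = -3x^2 - 3
This is a quadratic in x. Use the discriminant to count real roots.
Discriminant = (0)^2 - 4 * (-3) * (-3)
= 0 - 36
= -36
Since discriminant < 0, f'(x) = 0 has no real solutions.
Number of critical points: 0

0


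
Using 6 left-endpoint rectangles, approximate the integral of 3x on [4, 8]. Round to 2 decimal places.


Left Riemann sum uses left endpoints of each subinterval.
Interval: [4, 8], n = 6
dx = (8 - 4) / 6 = 2/3
Left endpoints: [4, 14/3, 16/3, 6, 20/3, 22/3]
f values: [12, 14, 16, 18, 20, 22]
Sum = dx * (sum of f values)
= 2/3 * 102
= 68 = 68.00

68.00


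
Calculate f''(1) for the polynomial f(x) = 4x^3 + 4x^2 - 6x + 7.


First derivative:
f'(x) = 12x^2 + 8x - 6
Second derivative:
f''(x) = 24x + 8
Substitute x = 1:
f''(1) = 24 * 1 + 8
= 24 + 8
= 32

32


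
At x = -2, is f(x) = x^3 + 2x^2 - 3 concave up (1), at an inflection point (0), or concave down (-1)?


Concavity is determined by the sign of f''(x).
f(x) = x^3 + 2x^2 - 3
f'(x) = 3x^2 + 4x
f''(x) = 6x + 4
f''(-2) = 6 * (-2) + 4
= -12 + 4
= -8
Since f''(-2) < 0, the function is concave down (-1)

-1


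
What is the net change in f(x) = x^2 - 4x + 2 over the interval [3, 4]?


Net change = f(b) - f(a)
f(x) = x^2 - 4x + 2
Compute f(4):
f(4) = 1 * 4^2 - 4 * 4 + 2
= 16 - 16 + 2
= 2
Compute f(3):
f(3) = 1 * 3^2 - 4 * 3 + 2
= 9 - 12 + 2
= -1
Net change = 2 - (-1) = 3

3


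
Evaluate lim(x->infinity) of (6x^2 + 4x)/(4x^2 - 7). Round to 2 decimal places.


For limits at infinity with equal-degree polynomials,
we compare leading coefficients.
Numerator leading term: 6x^2
Denominator leading term: 4x^2
Divide both by x^2:
lim = (6 + 4/x) / (4 - 7/x^2)
As x -> infinity, the 1/x and 1/x^2 terms vanish:
= 6/4 = 3/2 = 1.50

1.50


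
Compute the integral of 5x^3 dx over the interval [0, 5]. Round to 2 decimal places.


Find the antiderivative of 5x^3:
F(x) = 5/4 * x^4
Apply the Fundamental Theorem of Calculus:
F(5) - F(0)
= 5/4 * 5^4 - 5/4 * 0^4
= 5/4 * (625 - 0)
= 5/4 * 625
= 3125/4 = 781.25

781.25


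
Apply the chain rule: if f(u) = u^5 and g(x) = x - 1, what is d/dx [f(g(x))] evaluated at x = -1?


Using the chain rule: (f(g(x)))' = f'(g(x)) * g'(x)
First, find g(-1):
g(-1) = 1 * (-1) - 1 = -2
Next, f'(u) = 5u^4
And g'(x) = 1
So f'(g(-1)) * g'(-1)
= 5 * (-2)^4 * 1
= 5 * 16 * 1
= 80

80


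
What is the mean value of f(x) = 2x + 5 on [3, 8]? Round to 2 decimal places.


Average value = 1/(b-a) * integral from a to b of f(x) dx
First compute the integral of 2x + 5:
F(x) = x^2 + 5x
F(8) = 1 * 64 + 5 * 8 = 104
F(3) = 1 * 9 + 5 * 3 = 24
Integral = 104 - 24 = 80
Average = 80 / (8 - 3) = 80 / 5
= 16 = 16.00

16.00


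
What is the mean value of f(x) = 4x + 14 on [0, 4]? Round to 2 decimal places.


Average value = 1/(b-a) * integral from a to b of f(x) dx
First compute the integral of 4x + 14:
F(x) = 2x^2 + 14x
F(4) = 2 * 16 + 14 * 4 = 88
F(0) = 2 * 0 + 14 * 0 = 0
Integral = 88 - 0 = 88
Average = 88 / (4 - 0) = 88 / 4
= 22 = 22.00

22.00


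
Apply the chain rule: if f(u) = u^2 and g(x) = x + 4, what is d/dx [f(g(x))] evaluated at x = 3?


Using the chain rule: (f(g(x)))' = f'(g(x)) * g'(x)
First, find g(3):
g(3) = 1 * 3 + 4 = 7
Next, f'(u) = 2u
And g'(x) = 1
So f'(g(3)) * g'(3)
= 2 * 7 * 1
= 14

14


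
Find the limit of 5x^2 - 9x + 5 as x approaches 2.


Since polynomials are continuous, we use direct substitution.
lim(x->2) of 5x^2 - 9x + 5
= 5 * 2^2 - 9 * 2 + 5
= 20 - 18 + 5
= 7

7


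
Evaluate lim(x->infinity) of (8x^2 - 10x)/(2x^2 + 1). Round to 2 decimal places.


For limits at infinity with equal-degree polynomials,
we compare leading coefficients.
Numerator leading term: 8x^2
Denominator leading term: 2x^2
Divide both by x^2:
lim = (8 - 10/x) / (2 + 1/x^2)
As x -> infinity, the 1/x and 1/x^2 terms vanish:
= 8/2 = 4 = 4.00

4.00


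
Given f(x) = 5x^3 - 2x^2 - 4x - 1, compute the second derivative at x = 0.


First derivative:
f'(x) = 15x^2 - 4x - 4
Second derivative:
f''(x) = 30x - 4
Substitute x = 0:
f''(0) = 30 * 0 - 4
= 0 - 4
= -4

-4


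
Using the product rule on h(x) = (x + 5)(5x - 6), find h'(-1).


Let u(x) = x + 5 and v(x) = 5x - 6
u'(x) = 1
v'(x) = 5
Product rule: h'(x) = u'(x)*v(x) + u(x)*v'(x)
= 1 * (5x - 6) + (x + 5) * 5
At x = -1:
u(-1) = 1 * (-1) + 5 = 4
v(-1) = 5 * (-1) - 6 = -11
h'(-1) = 1 * (-11) + 4 * 5
= -11 + 20
= 9

9


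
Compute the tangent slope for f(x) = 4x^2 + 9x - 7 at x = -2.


The slope of the tangent line equals f'(x) at the point.
f(x) = 4x^2 + 9x - 7
f'(x) = 8x + 9
At x = -2:
f'(-2) = 8 * (-2) + 9
= -16 + 9
= -7

-7


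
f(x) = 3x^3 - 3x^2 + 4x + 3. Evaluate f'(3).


Differentiate f(x) = 3x^3 - 3x^2 + 4x + 3 term by term:
f'(x) = 9x^2 - 6x + 4
Substitute x = 3:
f'(3) = 9 * 3^2 - 6 * 3 + 4
= 81 - 18 + 4
= 67

67


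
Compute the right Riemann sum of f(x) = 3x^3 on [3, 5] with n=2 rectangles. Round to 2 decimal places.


Right Riemann sum uses right endpoints of each subinterval.
Interval: [3, 5], n = 2
dx = (5 - 3) / 2 = 1
Right endpoints: [4, 5]
f values: [192, 375]
Sum = dx * (sum of f values)
= 1 * 567
= 567 = 567.00

567.00


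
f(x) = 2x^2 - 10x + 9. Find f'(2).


Differentiate term by term using power and sum rules:
f(x) = 2x^2 - 10x + 9
f'(x) = 4x - 10
Substitute x = 2:
f'(2) = 4 * 2 - 10
= 8 - 10
= -2

-2


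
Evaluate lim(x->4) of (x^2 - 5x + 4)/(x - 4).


Direct substitution gives 0/0, so we factor the numerator.
Factor: (x^2 - 5x + 4) = (x - 4)(x - 1)
Cancel the common factor (x - 4):
(x^2 - 5x + 4)/(x - 4) = (x - 1)
Now substitute x = 4:
= (4) - (1) = 3

3


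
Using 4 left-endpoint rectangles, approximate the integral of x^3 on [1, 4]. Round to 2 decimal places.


Left Riemann sum uses left endpoints of each subinterval.
Interval: [1, 4], n = 4
dx = (4 - 1) / 4 = 3/4
Left endpoints: [1, 7/4, 5/2, 13/4]
f values: [1, 343/64, 125/8, 2197/64]
Sum = dx * (sum of f values)
= 3/4 * 901/16
= 2703/64 ≈ 42.23

42.23


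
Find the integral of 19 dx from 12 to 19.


The integral of a constant k over [a, b] equals k * (b - a).
integral from 12 to 19 of 19 dx
= 19 * (19 - 12)
= 19 * 7
= 133

133


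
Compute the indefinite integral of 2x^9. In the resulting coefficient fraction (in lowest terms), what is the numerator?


Apply the power rule for integration:
integral of ax^n dx = a/(n+1) * x^(n+1) + C
integral of 2x^9 dx
= 2/10 * x^10 + C
= 1/5 * x^10 + C
The coefficient in lowest terms is 1/5, and its numerator is 1

1


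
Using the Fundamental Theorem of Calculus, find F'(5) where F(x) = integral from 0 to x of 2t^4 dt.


By the Fundamental Theorem of Calculus (Part 1):
If F(x) = integral from 0 to x of f(t) dt, then F'(x) = f(x)
Here f(t) = 2t^4
So F'(x) = 2x^4
Evaluate at x = 5:
F'(5) = 2 * 5^4
= 2 * 625
= 1250

1250


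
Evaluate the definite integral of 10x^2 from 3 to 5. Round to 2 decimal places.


Find the antiderivative of 10x^2:
F(x) = 10/3 * x^3
Apply the Fundamental Theorem of Calculus:
F(5) - F(3)
= 10/3 * 5^3 - 10/3 * 3^3
= 10/3 * (125 - 27)
= 10/3 * 98
= 980/3 ≈ 326.67

326.67


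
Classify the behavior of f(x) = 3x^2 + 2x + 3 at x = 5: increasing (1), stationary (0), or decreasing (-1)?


Compute f'(x) to determine behavior:
f'(x) = 6x + 2
f'(5) = 6 * 5 + 2
= 30 + 2
= 32
Since f'(5) > 0, the function is increasing (1)

1


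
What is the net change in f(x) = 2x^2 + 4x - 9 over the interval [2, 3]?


Net change = f(b) - f(a)
f(x) = 2x^2 + 4x - 9
Compute f(3):
f(3) = 2 * 3^2 + 4 * 3 - 9
= 18 + 12 - 9
= 21
Compute f(2):
f(2) = 2 * 2^2 + 4 * 2 - 9
= 8 + 8 - 9
= 7
Net change = 21 - 7 = 14

14


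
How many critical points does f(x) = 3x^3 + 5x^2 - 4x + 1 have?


Find where f'(x) = 0:
f(x) = 3x^3 + 5x^2 - 4x + 1
f'(x) = 9x^2 + 10x - 4
This is a quadratic in x. Use the discriminant to count real roots.
Discriminant = (10)^2 - 4 * 9 * (-4)
= 100 - (-144)
= 244
Since discriminant > 0, f'(x) = 0 has 2 real solutions.
Number of critical points: 2

2


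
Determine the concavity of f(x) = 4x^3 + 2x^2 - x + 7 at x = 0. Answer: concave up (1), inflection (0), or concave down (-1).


Concavity is determined by the sign of f''(x).
f(x) = 4x^3 + 2x^2 - x + 7
f'(x) = 12x^2 + 4x - 1
f''(x) = 24x + 4
f''(0) = 24 * 0 + 4
= 0 + 4
= 4
Since f''(0) > 0, the function is concave up (1)

1


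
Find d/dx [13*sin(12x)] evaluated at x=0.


Apply the chain rule to differentiate 13*sin(12x):
d/dx [13*sin(12x)]
= 13 * cos(12x) * d/dx(12x)
= 13 * 12 * cos(12x)
= 156 * cos(12x)
Evaluate at x = 0:
= 156 * cos(0)
= 156 * 1
= 156

156


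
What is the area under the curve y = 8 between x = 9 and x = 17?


The area under a constant function y = 8 is a rectangle.
Width = 17 - 9 = 8
Height = 8
Area = width * height
= 8 * 8
= 64

64


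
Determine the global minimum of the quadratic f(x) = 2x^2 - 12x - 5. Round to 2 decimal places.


For a quadratic f(x) = ax^2 + bx + c with a > 0, the minimum is at the vertex.
Vertex x-coordinate: x = -b/(2a)
x = -(-12) / (2 * 2)
x = 12/4 = 3
Substitute back to find the minimum value:
f(3) = 2 * 3^2 - 12 * 3 - 5
= 18 - 36 - 5
= -23 = -23.00

-23.00


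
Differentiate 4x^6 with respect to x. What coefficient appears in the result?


We apply the power rule: d/dx [ax^n] = a*n * x^(n-1)
d/dx [4x^6]
= 4 * 6 * x^(6-1)
= 24x^5
The coefficient is 24

24


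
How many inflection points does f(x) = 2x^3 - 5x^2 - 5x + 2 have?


Inflection points occur where f''(x) = 0 and concavity changes.
f(x) = 2x^3 - 5x^2 - 5x + 2
f'(x) = 6x^2 - 10x - 5
f''(x) = 12x - 10
Set f''(x) = 0:
12x - 10 = 0
x = 10 / 12 = 5/6
Since f''(x) is linear (degree 1), it changes sign at this point.
Therefore there is exactly 1 inflection point.

1


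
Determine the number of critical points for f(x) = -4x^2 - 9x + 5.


Find where f'(x) = 0:
f'(x) = -8x - 9
Set f'(x) = 0:
-8x - 9 = 0
x = 9 / (-8) = -9/8
This is a linear equation in x, so there is exactly one solution.
Number of critical points: 1

1


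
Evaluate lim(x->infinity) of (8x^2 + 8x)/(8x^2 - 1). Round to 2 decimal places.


For limits at infinity with equal-degree polynomials,
we compare leading coefficients.
Numerator leading term: 8x^2
Denominator leading term: 8x^2
Divide both by x^2:
lim = (8 + 8/x) / (8 - 1/x^2)
As x -> infinity, the 1/x and 1/x^2 terms vanish:
= 8/8 = 1 = 1.00

1.00


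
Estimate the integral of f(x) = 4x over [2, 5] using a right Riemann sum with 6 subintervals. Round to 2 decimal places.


Right Riemann sum uses right endpoints of each subinterval.
Interval: [2, 5], n = 6
dx = (5 - 2) / 6 = 1/2
Right endpoints: [5/2, 3, 7/2, 4, 9/2, 5]
f values: [10, 12, 14, 16, 18, 20]
Sum = dx * (sum of f values)
= 1/2 * 90
= 45 = 45.00

45.00


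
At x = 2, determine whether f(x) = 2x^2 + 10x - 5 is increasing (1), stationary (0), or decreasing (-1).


Compute f'(x) to determine behavior:
f'(x) = 4x + 10
f'(2) = 4 * 2 + 10
= 8 + 10
= 18
Since f'(2) > 0, the function is increasing (1)

1


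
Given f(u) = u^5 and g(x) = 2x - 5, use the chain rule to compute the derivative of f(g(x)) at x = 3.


Using the chain rule: (f(g(x)))' = f'(g(x)) * g'(x)
First, find g(3):
g(3) = 2 * 3 - 5 = 1
Next, f'(u) = 5u^4
And g'(x) = 2
So f'(g(3)) * g'(3)
= 5 * 1^4 * 2
= 5 * 1 * 2
= 10

10


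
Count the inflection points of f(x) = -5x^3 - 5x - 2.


Inflection points occur where f''(x) = 0 and concavity changes.
f(x) = -5x^3 - 5x - 2
f'(x) = -15x^2 - 5
f''(x) = -30x
Set f''(x) = 0:
-30x = 0
x = 0 / (-30) = 0
Since f''(x) is linear (degree 1), it changes sign at this point.
Therefore there is exactly 1 inflection point.

1


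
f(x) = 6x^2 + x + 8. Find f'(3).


Differentiate term by term using power and sum rules:
f(x) = 6x^2 + x + 8
f'(x) = 12x + 1
Substitute x = 3:
f'(3) = 12 * 3 + 1
= 36 + 1
= 37

37


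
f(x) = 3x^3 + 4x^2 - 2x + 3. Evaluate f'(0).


Differentiate f(x) = 3x^3 + 4x^2 - 2x + 3 term by term:
f'(x) = 9x^2 + 8x - 2
Substitute x = 0:
f'(0) = 9 * 0^2 + 8 * 0 - 2
= 0 + 0 - 2
= -2

-2


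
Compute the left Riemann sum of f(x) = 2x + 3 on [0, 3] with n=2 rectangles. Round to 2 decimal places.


Left Riemann sum uses left endpoints of each subinterval.
Interval: [0, 3], n = 2
dx = (3 - 0) / 2 = 3/2
Left endpoints: [0, 3/2]
f values: [3, 6]
Sum = dx * (sum of f values)
= 3/2 * 9
= 27/2 = 13.50

13.50


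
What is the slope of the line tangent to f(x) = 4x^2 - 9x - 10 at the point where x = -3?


The slope of the tangent line equals f'(x) at the point.
f(x) = 4x^2 - 9x - 10
f'(x) = 8x - 9
At x = -3:
f'(-3) = 8 * (-3) - 9
= -24 - 9
= -33

-33


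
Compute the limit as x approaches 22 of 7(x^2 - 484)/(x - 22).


Direct substitution gives 0/0, so we factor the numerator.
Factor: 7(x^2 - 484) = 7 * (x - 22)(x + 22)
Cancel the common factor (x - 22):
7(x^2 - 484)/(x - 22) = 7 * (x + 22)
Now substitute x = 22:
= 7 * (22 + 22) = 308

308


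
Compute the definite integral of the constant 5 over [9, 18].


The integral of a constant k over [a, b] equals k * (b - a).
integral from 9 to 18 of 5 dx
= 5 * (18 - 9)
= 5 * 9
= 45

45


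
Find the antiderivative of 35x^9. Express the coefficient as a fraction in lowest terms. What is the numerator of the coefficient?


Apply the power rule for integration:
integral of ax^n dx = a/(n+1) * x^(n+1) + C
integral of 35x^9 dx
= 35/10 * x^10 + C
= 7/2 * x^10 + C
The coefficient in lowest terms is 7/2, and its numerator is 7

7


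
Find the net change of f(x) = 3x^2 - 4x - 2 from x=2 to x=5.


Net change = f(b) - f(a)
f(x) = 3x^2 - 4x - 2
Compute f(5):
f(5) = 3 * 5^2 - 4 * 5 - 2
= 75 - 20 - 2
= 53
Compute f(2):
f(2) = 3 * 2^2 - 4 * 2 - 2
= 12 - 8 - 2
= 2
Net change = 53 - 2 = 51

51


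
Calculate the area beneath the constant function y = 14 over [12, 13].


The area under a constant function y = 14 is a rectangle.
Width = 13 - 12 = 1
Height = 14
Area = width * height
= 1 * 14
= 14

14


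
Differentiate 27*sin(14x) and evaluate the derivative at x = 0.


Apply the chain rule to differentiate 27*sin(14x):
d/dx [27*sin(14x)]
= 27 * cos(14x) * d/dx(14x)
= 27 * 14 * cos(14x)
= 378 * cos(14x)
Evaluate at x = 0:
= 378 * cos(0)
= 378 * 1
= 378

378


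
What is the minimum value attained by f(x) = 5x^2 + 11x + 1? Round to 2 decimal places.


For a quadratic f(x) = ax^2 + bx + c with a > 0, the minimum is at the vertex.
Vertex x-coordinate: x = -b/(2a)
x = -(11) / (2 * 5)
x = -11/10
Substitute back to find the minimum value:
f(-11/10) = 5 * (-11/10)^2 + 11 * (-11/10) + 1
= 121/20 - 121/10 + 1
= -101/20 = -5.05

-5.05


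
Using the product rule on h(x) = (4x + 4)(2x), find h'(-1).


Let u(x) = 4x + 4 and v(x) = 2x
u'(x) = 4
v'(x) = 2
Product rule: h'(x) = u'(x)*v(x) + u(x)*v'(x)
= 4 * (2x) + (4x + 4) * 2
At x = -1:
u(-1) = 4 * (-1) + 4 = 0
v(-1) = 2 * (-1) + 0 = -2
h'(-1) = 4 * (-2) + 0 * 2
= -8 + 0
= -8

-8


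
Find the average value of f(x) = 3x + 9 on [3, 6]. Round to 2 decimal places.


Average value = 1/(b-a) * integral from a to b of f(x) dx
First compute the integral of 3x + 9:
F(x) = (3/2)x^2 + 9x
F(6) = 3/2 * 36 + 9 * 6 = 108
F(3) = 3/2 * 9 + 9 * 3 = 81/2
Integral = 108 - 81/2 = 135/2
Average = (135/2) / (6 - 3) = (135/2) / 3
= 45/2 = 22.50

22.50


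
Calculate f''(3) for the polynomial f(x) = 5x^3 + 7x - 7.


First derivative:
f'(x) = 15x^2 + 7
Second derivative:
f''(x) = 30x
Substitute x = 3:
f''(3) = 30 * 3 + 0
= 90 + 0
= 90

90


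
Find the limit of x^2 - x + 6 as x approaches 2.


Since polynomials are continuous, we use direct substitution.
lim(x->2) of x^2 - x + 6
= 1 * 2^2 - 1 * 2 + 6
= 4 - 2 + 6
= 8

8


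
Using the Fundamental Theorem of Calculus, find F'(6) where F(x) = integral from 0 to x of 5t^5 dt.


By the Fundamental Theorem of Calculus (Part 1):
If F(x) = integral from 0 to x of f(t) dt, then F'(x) = f(x)
Here f(t) = 5t^5
So F'(x) = 5x^5
Evaluate at x = 6:
F'(6) = 5 * 6^5
= 5 * 7776
= 38880

38880


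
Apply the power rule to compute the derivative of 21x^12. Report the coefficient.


We apply the power rule: d/dx [ax^n] = a*n * x^(n-1)
d/dx [21x^12]
= 21 * 12 * x^(12-1)
= 252x^11
The coefficient is 252

252


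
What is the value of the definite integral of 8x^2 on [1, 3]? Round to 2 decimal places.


Find the antiderivative of 8x^2:
F(x) = 8/3 * x^3
Apply the Fundamental Theorem of Calculus:
F(3) - F(1)
= 8/3 * 3^3 - 8/3 * 1^3
= 8/3 * (27 - 1)
= 8/3 * 26
= 208/3 ≈ 69.33

69.33


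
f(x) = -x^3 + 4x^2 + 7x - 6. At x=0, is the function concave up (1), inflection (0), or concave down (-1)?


Concavity is determined by the sign of f''(x).
f(x) = -x^3 + 4x^2 + 7x - 6
f'(x) = -3x^2 + 8x + 7
f''(x) = -6x + 8
f''(0) = -6 * 0 + 8
= 0 + 8
= 8
Since f''(0) > 0, the function is concave up (1)

1


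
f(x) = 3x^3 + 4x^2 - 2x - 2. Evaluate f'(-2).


Differentiate f(x) = 3x^3 + 4x^2 - 2x - 2 term by term:
f'(x) = 9x^2 + 8x - 2
Substitute x = -2:
f'(-2) = 9 * (-2)^2 + 8 * (-2) - 2
= 36 - 16 - 2
= 18

18


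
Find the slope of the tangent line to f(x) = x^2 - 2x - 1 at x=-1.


The slope of the tangent line equals f'(x) at the point.
f(x) = x^2 - 2x - 1
f'(x) = 2x - 2
At x = -1:
f'(-1) = 2 * (-1) - 2
= -2 - 2
= -4

-4


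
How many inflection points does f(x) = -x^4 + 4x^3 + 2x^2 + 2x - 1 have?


Inflection points occur where f''(x) = 0 and concavity changes.
f(x) = -x^4 + 4x^3 + 2x^2 + 2x - 1
f'(x) = -4x^3 + 12x^2 + 4x + 2
f''(x) = -12x^2 + 24x + 4
This is a quadratic in x. Use the discriminant to count real roots.
Discriminant = (24)^2 - 4 * (-12) * 4
= 576 - (-192)
= 768
Since discriminant > 0, f''(x) = 0 has 2 distinct real solutions.
A quadratic with two distinct real roots changes sign at each root, so concavity changes at both.
Number of inflection points: 2

2


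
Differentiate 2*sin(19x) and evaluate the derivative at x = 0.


Apply the chain rule to differentiate 2*sin(19x):
d/dx [2*sin(19x)]
= 2 * cos(19x) * d/dx(19x)
= 2 * 19 * cos(19x)
= 38 * cos(19x)
Evaluate at x = 0:
= 38 * cos(0)
= 38 * 1
= 38

38


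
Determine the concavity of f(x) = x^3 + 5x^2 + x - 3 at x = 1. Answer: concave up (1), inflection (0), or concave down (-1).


Concavity is determined by the sign of f''(x).
f(x) = x^3 + 5x^2 + x - 3
f'(x) = 3x^2 + 10x + 1
f''(x) = 6x + 10
f''(1) = 6 * 1 + 10
= 6 + 10
= 16
Since f''(1) > 0, the function is concave up (1)

1


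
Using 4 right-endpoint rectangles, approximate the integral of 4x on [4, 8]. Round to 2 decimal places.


Right Riemann sum uses right endpoints of each subinterval.
Interval: [4, 8], n = 4
dx = (8 - 4) / 4 = 1
Right endpoints: [5, 6, 7, 8]
f values: [20, 24, 28, 32]
Sum = dx * (sum of f values)
= 1 * 104
= 104 = 104.00

104.00


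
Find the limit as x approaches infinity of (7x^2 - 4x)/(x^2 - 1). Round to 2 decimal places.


For limits at infinity with equal-degree polynomials,
we compare leading coefficients.
Numerator leading term: 7x^2
Denominator leading term: x^2
Divide both by x^2:
lim = (7 - 4/x) / (1 - 1/x^2)
As x -> infinity, the 1/x and 1/x^2 terms vanish:
= 7/1 = 7 = 7.00

7.00


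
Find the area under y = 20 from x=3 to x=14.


The area under a constant function y = 20 is a rectangle.
Width = 14 - 3 = 11
Height = 20
Area = width * height
= 11 * 20
= 220

220


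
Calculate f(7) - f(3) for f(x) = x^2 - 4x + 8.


Net change = f(b) - f(a)
f(x) = x^2 - 4x + 8
Compute f(7):
f(7) = 1 * 7^2 - 4 * 7 + 8
= 49 - 28 + 8
= 29
Compute f(3):
f(3) = 1 * 3^2 - 4 * 3 + 8
= 9 - 12 + 8
= 5
Net change = 29 - 5 = 24

24


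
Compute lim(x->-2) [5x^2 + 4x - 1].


Since polynomials are continuous, we use direct substitution.
lim(x->-2) of 5x^2 + 4x - 1
= 5 * (-2)^2 + 4 * (-2) - 1
= 20 - 8 - 1
= 11

11


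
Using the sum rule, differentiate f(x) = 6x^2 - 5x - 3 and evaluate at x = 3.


Differentiate term by term using power and sum rules:
f(x) = 6x^2 - 5x - 3
f'(x) = 12x - 5
Substitute x = 3:
f'(3) = 12 * 3 - 5
= 36 - 5
= 31

31


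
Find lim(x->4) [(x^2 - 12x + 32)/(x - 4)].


Direct substitution gives 0/0, so we factor the numerator.
Factor: (x^2 - 12x + 32) = (x - 4)(x - 8)
Cancel the common factor (x - 4):
(x^2 - 12x + 32)/(x - 4) = (x - 8)
Now substitute x = 4:
= (4) - (8) = -4

-4


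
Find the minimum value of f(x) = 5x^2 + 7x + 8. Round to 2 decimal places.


For a quadratic f(x) = ax^2 + bx + c with a > 0, the minimum is at the vertex.
Vertex x-coordinate: x = -b/(2a)
x = -(7) / (2 * 5)
x = -7/10
Substitute back to find the minimum value:
f(-7/10) = 5 * (-7/10)^2 + 7 * (-7/10) + 8
= 49/20 - 49/10 + 8
= 111/20 = 5.55

5.55


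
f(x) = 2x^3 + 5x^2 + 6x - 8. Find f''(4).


First derivative:
f'(x) = 6x^2 + 10x + 6
Second derivative:
f''(x) = 12x + 10
Substitute x = 4:
f''(4) = 12 * 4 + 10
= 48 + 10
= 58

58


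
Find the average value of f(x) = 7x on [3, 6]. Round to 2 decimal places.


Average value = 1/(b-a) * integral from a to b of f(x) dx
First compute the integral of 7x:
F(x) = (7/2)x^2
F(6) = 7/2 * 36 + 0 * 6 = 126
F(3) = 7/2 * 9 + 0 * 3 = 63/2
Integral = 126 - 63/2 = 189/2
Average = (189/2) / (6 - 3) = (189/2) / 3
= 63/2 = 31.50

31.50


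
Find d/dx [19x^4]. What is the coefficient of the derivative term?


We apply the power rule: d/dx [ax^n] = a*n * x^(n-1)
d/dx [19x^4]
= 19 * 4 * x^(4-1)
= 76x^3
The coefficient is 76

76


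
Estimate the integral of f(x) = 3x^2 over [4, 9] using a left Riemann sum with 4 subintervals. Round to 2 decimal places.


Left Riemann sum uses left endpoints of each subinterval.
Interval: [4, 9], n = 4
dx = (9 - 4) / 4 = 5/4
Left endpoints: [4, 21/4, 13/2, 31/4]
f values: [48, 1323/16, 507/4, 2883/16]
Sum = dx * (sum of f values)
= 5/4 * 3501/8
= 17505/32 ≈ 547.03

547.03
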